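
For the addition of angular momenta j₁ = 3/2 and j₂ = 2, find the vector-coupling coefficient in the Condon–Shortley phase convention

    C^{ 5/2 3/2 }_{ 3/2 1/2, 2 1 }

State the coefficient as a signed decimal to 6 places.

j₁+j₂−J=1  J+j₁−j₂=2  J−j₁+j₂=3  j₁+j₂+J+1=7
(j₁±m₁, j₂±m₂, J±M) = (2,1,3,1,4,1)
P² = 144/35
sum k=0..1:
  [0] +1/6 = 1/6
  [1] −1/4 = -1/4
S = -1/12
C² = P²·S² = 1/35 ; C = -0.169031

-0.169031  (= −√(1/35))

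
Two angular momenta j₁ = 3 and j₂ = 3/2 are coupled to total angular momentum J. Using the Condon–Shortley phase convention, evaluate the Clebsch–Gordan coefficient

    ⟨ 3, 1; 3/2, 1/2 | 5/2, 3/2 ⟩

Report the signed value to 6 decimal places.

j₁+j₂−J=2  J+j₁−j₂=4  J−j₁+j₂=1  j₁+j₂+J+1=8
(j₁±m₁, j₂±m₂, J±M) = (4,2,2,1,4,1)
P² = 576/35
sum k=1..2:
  [1] −1/6 = -1/6
  [2] +1/48 = 1/48
S = -7/48
C² = P²·S² = 7/20 ; C = -0.591608

-0.591608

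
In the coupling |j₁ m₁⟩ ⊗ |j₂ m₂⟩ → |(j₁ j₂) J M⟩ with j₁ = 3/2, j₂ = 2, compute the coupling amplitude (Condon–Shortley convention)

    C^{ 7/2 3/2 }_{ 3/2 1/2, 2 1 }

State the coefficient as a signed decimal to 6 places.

+√(4/7) ≈ +0.755929

√[8·0!3!4!/8! · 2!1!3!1!5!2!] = √(576/7)
  +(−1)^0/∏(0,0,1,3,2,1)! = 1/12  (running 1/12)
⟨..|..⟩ = √(576/7)·(1/12) = +0.755929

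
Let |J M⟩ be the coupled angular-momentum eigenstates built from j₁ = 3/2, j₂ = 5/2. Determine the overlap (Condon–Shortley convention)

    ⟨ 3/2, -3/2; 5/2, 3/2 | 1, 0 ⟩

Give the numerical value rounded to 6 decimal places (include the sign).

-0.447214  (= −√(1/5))

j₁+j₂−J=3  J+j₁−j₂=0  J−j₁+j₂=2  j₁+j₂+J+1=6
(j₁±m₁, j₂±m₂, J±M) = (0,3,4,1,1,1)
P² = 36/5
sum k=3..3:
  [3] −1/6 = -1/6
S = -1/6
C² = P²·S² = 1/5 ; C = -0.447214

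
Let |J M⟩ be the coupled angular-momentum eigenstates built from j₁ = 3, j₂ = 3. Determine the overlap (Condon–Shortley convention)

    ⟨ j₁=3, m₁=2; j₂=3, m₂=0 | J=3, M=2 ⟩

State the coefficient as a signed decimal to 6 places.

triangle: 3!·3!·3!/10! = 216/3628800
(j±m)!: 5!·1!·3!·3!·5!·1! = 518400
prefactor² = (2J+1)·Δ·N² = 216
  k=0: +1/(0!·3!·1!·3!·2!·0!) = 1/72
  k=1: −1/(1!·2!·0!·2!·3!·1!) = -1/24
Σ = -1/36  ⇒  CG² = 216·(-1/36)² = 1/6
CG = −√(1/6) = -0.408248

−√(1/6) = -0.408248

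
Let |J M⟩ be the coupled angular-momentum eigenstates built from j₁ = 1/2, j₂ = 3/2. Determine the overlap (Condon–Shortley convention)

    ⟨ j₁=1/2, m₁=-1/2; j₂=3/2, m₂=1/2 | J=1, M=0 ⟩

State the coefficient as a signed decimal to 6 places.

j₁+j₂−J=1  J+j₁−j₂=0  J−j₁+j₂=2  j₁+j₂+J+1=4
(j₁±m₁, j₂±m₂, J±M) = (0,1,2,1,1,1)
P² = 1/2
sum k=1..1:
  [1] −1/1 = -1
S = -1
C² = P²·S² = 1/2 ; C = -0.707107

−√(1/2) = -0.707107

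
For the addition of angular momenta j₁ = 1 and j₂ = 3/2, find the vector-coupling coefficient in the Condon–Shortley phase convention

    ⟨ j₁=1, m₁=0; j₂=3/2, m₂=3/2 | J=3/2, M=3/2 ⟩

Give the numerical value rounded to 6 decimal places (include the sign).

−√(3/5) ≈ -0.774597

j₁+j₂−J=1  J+j₁−j₂=1  J−j₁+j₂=2  j₁+j₂+J+1=5
(j₁±m₁, j₂±m₂, J±M) = (1,1,3,0,3,0)
P² = 12/5
sum k=1..1:
  [1] −1/2 = -1/2
S = -1/2
C² = P²·S² = 3/5 ; C = -0.774597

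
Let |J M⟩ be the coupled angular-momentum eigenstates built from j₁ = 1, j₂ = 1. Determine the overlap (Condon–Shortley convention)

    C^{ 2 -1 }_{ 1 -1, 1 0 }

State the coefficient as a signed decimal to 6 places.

triangle: 0!×2!×2!/5! = 4/120
(j±m)!: 0!×2!×1!×1!×1!×3! = 12
prefactor² = (2J+1)×Δ×N² = 2
  k=0: +1/(0!×0!×2!×1!×0!×1!) = 1/2
Σ = 1/2  ⇒  CG² = 2×1/2² = 1/2
CG = +√(1/2) = +0.707107

+√(1/2) ≈ +0.707107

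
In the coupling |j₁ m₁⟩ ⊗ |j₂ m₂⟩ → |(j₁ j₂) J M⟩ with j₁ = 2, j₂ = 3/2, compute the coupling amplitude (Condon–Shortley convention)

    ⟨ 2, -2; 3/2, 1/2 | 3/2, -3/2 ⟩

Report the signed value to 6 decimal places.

+√(2/5) = +0.632456

triangle: 2!·2!·1!/6! = 4/720
(j±m)!: 0!·4!·2!·1!·0!·3! = 288
prefactor² = (2J+1)·Δ·N² = 32/5
  k=2: +1/(2!·0!·2!·0!·0!·1!) = 1/4
Σ = 1/4  ⇒  CG² = 32/5·1/4² = 2/5
CG = +√(2/5) = +0.632456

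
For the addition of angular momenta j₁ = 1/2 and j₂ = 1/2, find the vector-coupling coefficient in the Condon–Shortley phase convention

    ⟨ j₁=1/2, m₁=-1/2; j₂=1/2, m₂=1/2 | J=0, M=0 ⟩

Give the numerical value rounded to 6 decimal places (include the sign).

-0.707107

√[1·1!0!0!/2! · 0!1!1!0!0!0!] = √(1/2)
  +(−1)^1/∏(1,0,0,0,0,0)! = -1  (running -1)
⟨..|..⟩ = √(1/2)·(-1) = -0.707107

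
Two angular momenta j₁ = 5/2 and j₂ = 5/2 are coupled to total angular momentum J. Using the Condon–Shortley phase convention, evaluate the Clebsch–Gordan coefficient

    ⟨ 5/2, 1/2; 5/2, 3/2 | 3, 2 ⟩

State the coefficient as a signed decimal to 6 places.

triangle: 2!×3!×3!/9! = 72/362880
(j±m)!: 3!×2!×4!×1!×5!×1! = 34560
prefactor² = (2J+1)×Δ×N² = 48
  k=1: −1/(1!×1!×1!×3!×2!×0!) = -1/12
  k=2: +1/(2!×0!×0!×2!×3!×1!) = 1/24
Σ = -1/24  ⇒  CG² = 48×(-1/24)² = 1/12
CG = −√(1/12) = -0.288675

−√(1/12) = -0.288675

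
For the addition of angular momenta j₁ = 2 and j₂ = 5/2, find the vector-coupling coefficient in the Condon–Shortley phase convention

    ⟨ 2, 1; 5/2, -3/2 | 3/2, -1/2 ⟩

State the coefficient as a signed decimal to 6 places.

−√(2/105) = -0.138013

√[4·3!1!2!/7! · 3!1!1!4!1!2!] = √(96/35)
  +(−1)^0/∏(0,3,1,1,0,1)! = 1/6  (running 1/6)
  +(−1)^1/∏(1,2,0,0,1,2)! = -1/4  (running -1/12)
⟨..|..⟩ = √(96/35)·(-1/12) = -0.138013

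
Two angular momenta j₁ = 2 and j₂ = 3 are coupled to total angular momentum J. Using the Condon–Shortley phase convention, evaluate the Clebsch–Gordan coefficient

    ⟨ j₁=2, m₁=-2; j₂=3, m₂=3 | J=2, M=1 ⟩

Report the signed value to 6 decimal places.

j₁+j₂−J=3  J+j₁−j₂=1  J−j₁+j₂=3  j₁+j₂+J+1=8
(j₁±m₁, j₂±m₂, J±M) = (0,4,6,0,3,1)
P² = 3240/7
sum k=3..3:
  [3] −1/36 = -1/36
S = -1/36
C² = P²·S² = 5/14 ; C = -0.597614

-0.597614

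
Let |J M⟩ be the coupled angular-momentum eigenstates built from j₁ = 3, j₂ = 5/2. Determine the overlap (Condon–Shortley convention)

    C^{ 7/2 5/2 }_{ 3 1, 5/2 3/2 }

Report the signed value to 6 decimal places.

-0.398410  (= −√(10/63))

j₁+j₂−J=2  J+j₁−j₂=4  J−j₁+j₂=3  j₁+j₂+J+1=10
(j₁±m₁, j₂±m₂, J±M) = (4,2,4,1,6,1)
P² = 18432/35
sum k=1..2:
  [1] −1/36 = -1/36
  [2] +1/96 = 1/96
S = -5/288
C² = P²·S² = 10/63 ; C = -0.398410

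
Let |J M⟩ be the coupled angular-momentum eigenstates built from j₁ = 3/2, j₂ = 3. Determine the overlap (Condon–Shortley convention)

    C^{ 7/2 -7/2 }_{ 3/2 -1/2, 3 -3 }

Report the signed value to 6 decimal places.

triangle: 1!·2!·5!/9! = 240/362880
(j±m)!: 1!·2!·0!·6!·0!·7! = 7257600
prefactor² = (2J+1)·Δ·N² = 38400
  k=0: +1/(0!·1!·2!·0!·0!·5!) = 1/240
Σ = 1/240  ⇒  CG² = 38400·1/240² = 2/3
CG = +√(2/3) = +0.816497

+0.816497  (= +√(2/3))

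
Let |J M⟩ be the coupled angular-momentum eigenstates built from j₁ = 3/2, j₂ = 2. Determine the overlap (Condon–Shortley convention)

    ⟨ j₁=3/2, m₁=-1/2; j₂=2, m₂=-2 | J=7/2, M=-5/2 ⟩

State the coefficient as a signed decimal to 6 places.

+√(3/7) = +0.654654

j₁+j₂−J=0  J+j₁−j₂=3  J−j₁+j₂=4  j₁+j₂+J+1=8
(j₁±m₁, j₂±m₂, J±M) = (1,2,0,4,1,6)
P² = 6912/7
sum k=0..0:
  [0] +1/48 = 1/48
S = 1/48
C² = P²·S² = 3/7 ; C = +0.654654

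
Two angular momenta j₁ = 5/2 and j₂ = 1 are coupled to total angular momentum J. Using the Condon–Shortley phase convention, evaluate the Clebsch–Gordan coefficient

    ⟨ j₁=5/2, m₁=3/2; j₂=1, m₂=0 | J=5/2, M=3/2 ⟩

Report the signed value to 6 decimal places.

triangle: 1!×4!×1!/7! = 24/5040
(j±m)!: 4!×1!×1!×1!×4!×1! = 576
prefactor² = (2J+1)×Δ×N² = 576/35
  k=0: +1/(0!×1!×1!×1!×3!×0!) = 1/6
  k=1: −1/(1!×0!×0!×0!×4!×1!) = -1/24
Σ = 1/8  ⇒  CG² = 576/35×1/8² = 9/35
CG = +√(9/35) = +0.507093

+0.507093  (= +√(9/35))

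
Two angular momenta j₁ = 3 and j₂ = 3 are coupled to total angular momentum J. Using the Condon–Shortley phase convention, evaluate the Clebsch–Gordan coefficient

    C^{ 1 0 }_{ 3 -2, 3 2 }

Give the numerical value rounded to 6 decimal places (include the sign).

+0.377964  (= +√(1/7))

j₁+j₂−J=5  J+j₁−j₂=1  J−j₁+j₂=1  j₁+j₂+J+1=8
(j₁±m₁, j₂±m₂, J±M) = (1,5,5,1,1,1)
P² = 900/7
sum k=4..5:
  [4] +1/24 = 1/24
  [5] −1/120 = -1/120
S = 1/30
C² = P²·S² = 1/7 ; C = +0.377964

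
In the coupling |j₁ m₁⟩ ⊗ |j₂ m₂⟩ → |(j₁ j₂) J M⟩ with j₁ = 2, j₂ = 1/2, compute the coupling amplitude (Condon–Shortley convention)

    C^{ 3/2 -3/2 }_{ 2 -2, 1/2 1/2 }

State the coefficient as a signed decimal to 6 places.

−√(4/5) ≈ -0.894427

triangle: 1!×3!×0!/5! = 6/120
(j±m)!: 0!×4!×1!×0!×0!×3! = 144
prefactor² = (2J+1)×Δ×N² = 144/5
  k=1: −1/(1!×0!×3!×0!×0!×0!) = -1/6
Σ = -1/6  ⇒  CG² = 144/5×(-1/6)² = 4/5
CG = −√(4/5) = -0.894427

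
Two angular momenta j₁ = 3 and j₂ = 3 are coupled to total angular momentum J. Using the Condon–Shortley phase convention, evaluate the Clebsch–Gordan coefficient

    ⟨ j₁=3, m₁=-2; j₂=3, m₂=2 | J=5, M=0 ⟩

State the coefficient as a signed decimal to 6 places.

-0.436436  (= −√(4/21))

triangle: 1!×5!×5!/12! = 14400/479001600
(j±m)!: 1!×5!×5!×1!×5!×5! = 207360000
prefactor² = (2J+1)×Δ×N² = 480000/7
  k=0: +1/(0!×1!×5!×5!×0!×0!) = 1/14400
  k=1: −1/(1!×0!×4!×4!×1!×1!) = -1/576
Σ = -1/600  ⇒  CG² = 480000/7×(-1/600)² = 4/21
CG = −√(4/21) = -0.436436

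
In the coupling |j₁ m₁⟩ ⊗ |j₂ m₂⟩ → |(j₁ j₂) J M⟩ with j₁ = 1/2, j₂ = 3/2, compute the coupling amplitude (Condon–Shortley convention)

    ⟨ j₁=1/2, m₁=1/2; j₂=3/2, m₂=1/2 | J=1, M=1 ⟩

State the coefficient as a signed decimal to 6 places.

triangle: 1!·0!·2!/4! = 2/24
(j±m)!: 1!·0!·2!·1!·2!·0! = 4
prefactor² = (2J+1)·Δ·N² = 1
  k=0: +1/(0!·1!·0!·2!·0!·0!) = 1/2
Σ = 1/2  ⇒  CG² = 1·1/2² = 1/4
CG = +√(1/4) = +0.500000

+0.500000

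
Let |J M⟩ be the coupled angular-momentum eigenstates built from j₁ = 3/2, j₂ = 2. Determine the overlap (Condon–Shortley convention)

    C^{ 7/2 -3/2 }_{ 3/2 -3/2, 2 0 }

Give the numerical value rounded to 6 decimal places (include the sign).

j₁+j₂−J=0  J+j₁−j₂=3  J−j₁+j₂=4  j₁+j₂+J+1=8
(j₁±m₁, j₂±m₂, J±M) = (0,3,2,2,2,5)
P² = 1152/7
sum k=0..0:
  [0] +1/24 = 1/24
S = 1/24
C² = P²·S² = 2/7 ; C = +0.534522

+0.534522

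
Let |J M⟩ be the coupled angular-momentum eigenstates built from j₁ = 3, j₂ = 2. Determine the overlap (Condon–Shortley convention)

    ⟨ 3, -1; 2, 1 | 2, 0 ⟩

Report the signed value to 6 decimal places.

+0.377964

triangle: 3!·3!·1!/8! = 36/40320
(j±m)!: 2!·4!·3!·1!·2!·2! = 1152
prefactor² = (2J+1)·Δ·N² = 36/7
  k=2: +1/(2!·1!·2!·1!·1!·0!) = 1/4
  k=3: −1/(3!·0!·1!·0!·2!·1!) = -1/12
Σ = 1/6  ⇒  CG² = 36/7·1/6² = 1/7
CG = +√(1/7) = +0.377964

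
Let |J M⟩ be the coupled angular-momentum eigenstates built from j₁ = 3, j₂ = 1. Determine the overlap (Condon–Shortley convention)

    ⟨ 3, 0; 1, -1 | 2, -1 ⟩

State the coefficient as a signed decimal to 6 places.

+0.377964

√[5·2!4!0!/7! · 3!3!0!2!1!3!] = √(144/7)
  +(−1)^0/∏(0,2,3,0,1,0)! = 1/12  (running 1/12)
⟨..|..⟩ = √(144/7)·(1/12) = +0.377964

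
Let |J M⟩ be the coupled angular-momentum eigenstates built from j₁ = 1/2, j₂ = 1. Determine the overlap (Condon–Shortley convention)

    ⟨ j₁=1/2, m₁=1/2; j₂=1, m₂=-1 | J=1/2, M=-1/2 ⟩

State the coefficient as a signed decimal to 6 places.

+√(2/3) = +0.816497

√[2·1!0!1!/3! · 1!0!0!2!0!1!] = √(2/3)
  +(−1)^0/∏(0,1,0,0,0,1)! = 1  (running 1)
⟨..|..⟩ = √(2/3)·(1) = +0.816497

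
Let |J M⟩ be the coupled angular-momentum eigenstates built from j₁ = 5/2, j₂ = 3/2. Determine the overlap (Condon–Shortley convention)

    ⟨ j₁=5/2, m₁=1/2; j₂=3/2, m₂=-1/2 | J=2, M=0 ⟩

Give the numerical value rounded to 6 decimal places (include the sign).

j₁+j₂−J=2  J+j₁−j₂=3  J−j₁+j₂=1  j₁+j₂+J+1=7
(j₁±m₁, j₂±m₂, J±M) = (3,2,1,2,2,2)
P² = 8/7
sum k=0..1:
  [0] +1/4 = 1/4
  [1] −1/2 = -1/2
S = -1/4
C² = P²·S² = 1/14 ; C = -0.267261

-0.267261  (= −√(1/14))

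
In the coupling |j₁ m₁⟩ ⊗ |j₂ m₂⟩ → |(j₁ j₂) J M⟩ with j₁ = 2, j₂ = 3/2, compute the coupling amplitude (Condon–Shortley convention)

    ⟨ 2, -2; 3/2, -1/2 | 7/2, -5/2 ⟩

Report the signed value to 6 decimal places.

triangle: 0!·4!·3!/8! = 144/40320
(j±m)!: 0!·4!·1!·2!·1!·6! = 34560
prefactor² = (2J+1)·Δ·N² = 6912/7
  k=0: +1/(0!·0!·4!·1!·0!·2!) = 1/48
Σ = 1/48  ⇒  CG² = 6912/7·1/48² = 3/7
CG = +√(3/7) = +0.654654

+0.654654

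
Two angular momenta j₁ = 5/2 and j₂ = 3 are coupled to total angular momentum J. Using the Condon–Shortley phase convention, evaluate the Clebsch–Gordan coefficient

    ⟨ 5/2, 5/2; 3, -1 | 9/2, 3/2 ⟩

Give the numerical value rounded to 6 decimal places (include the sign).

j₁+j₂−J=1  J+j₁−j₂=4  J−j₁+j₂=5  j₁+j₂+J+1=11
(j₁±m₁, j₂±m₂, J±M) = (5,0,2,4,6,3)
P² = 1382400/77
sum k=0..0:
  [0] +1/288 = 1/288
S = 1/288
C² = P²·S² = 50/231 ; C = +0.465242

+√(50/231) = +0.465242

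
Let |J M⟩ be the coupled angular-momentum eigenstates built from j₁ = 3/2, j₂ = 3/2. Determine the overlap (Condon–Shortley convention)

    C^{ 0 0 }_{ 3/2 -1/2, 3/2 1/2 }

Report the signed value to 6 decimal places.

+√(1/4) = +0.500000

triangle: 3!·0!·0!/4! = 6/24
(j±m)!: 1!·2!·2!·1!·0!·0! = 4
prefactor² = (2J+1)·Δ·N² = 1
  k=2: +1/(2!·1!·0!·0!·0!·0!) = 1/2
Σ = 1/2  ⇒  CG² = 1·1/2² = 1/4
CG = +√(1/4) = +0.500000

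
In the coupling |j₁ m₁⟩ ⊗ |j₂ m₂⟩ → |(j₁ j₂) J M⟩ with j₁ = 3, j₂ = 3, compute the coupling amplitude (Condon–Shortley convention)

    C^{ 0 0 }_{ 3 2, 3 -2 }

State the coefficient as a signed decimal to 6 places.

j₁+j₂−J=6  J+j₁−j₂=0  J−j₁+j₂=0  j₁+j₂+J+1=7
(j₁±m₁, j₂±m₂, J±M) = (5,1,1,5,0,0)
P² = 14400/7
sum k=1..1:
  [1] −1/120 = -1/120
S = -1/120
C² = P²·S² = 1/7 ; C = -0.377964

−√(1/7) ≈ -0.377964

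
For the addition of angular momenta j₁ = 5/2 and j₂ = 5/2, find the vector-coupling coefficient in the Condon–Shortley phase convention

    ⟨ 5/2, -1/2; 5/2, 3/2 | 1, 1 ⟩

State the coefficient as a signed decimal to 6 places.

√[3·4!1!1!/7! · 2!3!4!1!2!0!] = √(288/35)
  +(−1)^3/∏(3,1,0,1,1,0)! = -1/6  (running -1/6)
⟨..|..⟩ = √(288/35)·(-1/6) = -0.478091

-0.478091  (= −√(8/35))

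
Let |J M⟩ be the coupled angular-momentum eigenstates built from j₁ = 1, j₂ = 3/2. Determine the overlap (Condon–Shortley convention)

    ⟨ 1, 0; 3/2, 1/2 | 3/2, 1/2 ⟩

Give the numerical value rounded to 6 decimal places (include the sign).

j₁+j₂−J=1  J+j₁−j₂=1  J−j₁+j₂=2  j₁+j₂+J+1=5
(j₁±m₁, j₂±m₂, J±M) = (1,1,2,1,2,1)
P² = 4/15
sum k=0..1:
  [0] +1/2 = 1/2
  [1] −1/1 = -1
S = -1/2
C² = P²·S² = 1/15 ; C = -0.258199

−√(1/15) ≈ -0.258199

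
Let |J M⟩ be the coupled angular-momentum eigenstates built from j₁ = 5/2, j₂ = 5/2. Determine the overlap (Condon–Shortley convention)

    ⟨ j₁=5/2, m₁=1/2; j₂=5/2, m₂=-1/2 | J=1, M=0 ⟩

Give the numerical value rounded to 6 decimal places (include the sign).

+√(1/70) ≈ +0.119523

√[3·4!1!1!/7! · 3!2!2!3!1!1!] = √(72/35)
  +(−1)^1/∏(1,3,1,1,0,0)! = -1/6  (running -1/6)
  +(−1)^2/∏(2,2,0,0,1,1)! = 1/4  (running 1/12)
⟨..|..⟩ = √(72/35)·(1/12) = +0.119523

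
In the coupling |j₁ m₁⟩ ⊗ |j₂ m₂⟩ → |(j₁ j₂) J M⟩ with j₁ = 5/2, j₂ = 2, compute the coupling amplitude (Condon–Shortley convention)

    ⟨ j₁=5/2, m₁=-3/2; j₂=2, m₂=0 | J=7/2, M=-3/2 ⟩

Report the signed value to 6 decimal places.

−√(2/7) = -0.534522

triangle: 1!·4!·3!/9! = 144/362880
(j±m)!: 1!·4!·2!·2!·2!·5! = 23040
prefactor² = (2J+1)·Δ·N² = 512/7
  k=0: +1/(0!·1!·4!·2!·0!·1!) = 1/48
  k=1: −1/(1!·0!·3!·1!·1!·2!) = -1/12
Σ = -1/16  ⇒  CG² = 512/7·(-1/16)² = 2/7
CG = −√(2/7) = -0.534522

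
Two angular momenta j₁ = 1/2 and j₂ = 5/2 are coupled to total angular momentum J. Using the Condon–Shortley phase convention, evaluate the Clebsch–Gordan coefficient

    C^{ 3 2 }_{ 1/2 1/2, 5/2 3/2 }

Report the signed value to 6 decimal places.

triangle: 0!×1!×5!/7! = 120/5040
(j±m)!: 1!×0!×4!×1!×5!×1! = 2880
prefactor² = (2J+1)×Δ×N² = 480
  k=0: +1/(0!×0!×0!×4!×1!×1!) = 1/24
Σ = 1/24  ⇒  CG² = 480×1/24² = 5/6
CG = +√(5/6) = +0.912871

+0.912871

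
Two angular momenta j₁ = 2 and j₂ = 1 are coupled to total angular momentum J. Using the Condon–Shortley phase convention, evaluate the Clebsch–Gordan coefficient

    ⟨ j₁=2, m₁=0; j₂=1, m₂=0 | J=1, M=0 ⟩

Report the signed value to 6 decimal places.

−√(2/5) ≈ -0.632456

triangle: 2!·2!·0!/5! = 4/120
(j±m)!: 2!·2!·1!·1!·1!·1! = 4
prefactor² = (2J+1)·Δ·N² = 2/5
  k=1: −1/(1!·1!·1!·0!·1!·0!) = -1
Σ = -1  ⇒  CG² = 2/5·(-1)² = 2/5
CG = −√(2/5) = -0.632456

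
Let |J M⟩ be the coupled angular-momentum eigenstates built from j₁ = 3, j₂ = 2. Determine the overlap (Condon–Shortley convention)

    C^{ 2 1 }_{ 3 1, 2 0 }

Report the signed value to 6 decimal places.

−√(1/7) = -0.377964

√[5·3!3!1!/8! · 4!2!2!2!3!1!] = √(36/7)
  +(−1)^1/∏(1,2,1,1,2,0)! = -1/4  (running -1/4)
  +(−1)^2/∏(2,1,0,0,3,1)! = 1/12  (running -1/6)
⟨..|..⟩ = √(36/7)·(-1/6) = -0.377964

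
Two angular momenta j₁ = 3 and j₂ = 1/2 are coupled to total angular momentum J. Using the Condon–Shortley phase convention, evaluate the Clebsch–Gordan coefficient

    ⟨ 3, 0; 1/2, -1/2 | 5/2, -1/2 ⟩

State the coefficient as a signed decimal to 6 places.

√[6·1!5!0!/7! · 3!3!0!1!2!3!] = √(432/7)
  +(−1)^0/∏(0,1,3,0,2,0)! = 1/12  (running 1/12)
⟨..|..⟩ = √(432/7)·(1/12) = +0.654654

+0.654654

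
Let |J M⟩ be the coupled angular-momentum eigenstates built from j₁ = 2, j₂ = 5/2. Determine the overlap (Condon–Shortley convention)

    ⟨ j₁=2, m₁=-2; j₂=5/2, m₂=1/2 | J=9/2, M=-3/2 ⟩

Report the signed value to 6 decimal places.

+0.345033

j₁+j₂−J=0  J+j₁−j₂=4  J−j₁+j₂=5  j₁+j₂+J+1=10
(j₁±m₁, j₂±m₂, J±M) = (0,4,3,2,3,6)
P² = 69120/7
sum k=0..0:
  [0] +1/288 = 1/288
S = 1/288
C² = P²·S² = 5/42 ; C = +0.345033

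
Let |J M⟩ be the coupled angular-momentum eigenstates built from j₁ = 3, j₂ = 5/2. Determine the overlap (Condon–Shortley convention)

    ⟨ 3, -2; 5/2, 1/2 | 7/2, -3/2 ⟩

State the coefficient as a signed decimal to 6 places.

+√(2/21) = +0.308607

j₁+j₂−J=2  J+j₁−j₂=4  J−j₁+j₂=3  j₁+j₂+J+1=10
(j₁±m₁, j₂±m₂, J±M) = (1,5,3,2,2,5)
P² = 1536/7
sum k=1..2:
  [1] −1/48 = -1/48
  [2] +1/24 = 1/24
S = 1/48
C² = P²·S² = 2/21 ; C = +0.308607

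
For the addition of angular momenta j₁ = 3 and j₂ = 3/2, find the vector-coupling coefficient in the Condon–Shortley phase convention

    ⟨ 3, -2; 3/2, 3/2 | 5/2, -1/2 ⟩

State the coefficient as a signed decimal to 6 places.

√[6·2!4!1!/8! · 1!5!3!0!2!3!] = √(432/7)
  +(−1)^2/∏(2,0,3,1,1,0)! = 1/12  (running 1/12)
⟨..|..⟩ = √(432/7)·(1/12) = +0.654654

+0.654654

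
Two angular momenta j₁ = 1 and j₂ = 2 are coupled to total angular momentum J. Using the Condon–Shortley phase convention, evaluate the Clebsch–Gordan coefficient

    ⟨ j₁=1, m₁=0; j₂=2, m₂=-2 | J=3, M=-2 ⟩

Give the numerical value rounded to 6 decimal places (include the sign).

triangle: 0!×2!×4!/7! = 48/5040
(j±m)!: 1!×1!×0!×4!×1!×5! = 2880
prefactor² = (2J+1)×Δ×N² = 192
  k=0: +1/(0!×0!×1!×0!×1!×4!) = 1/24
Σ = 1/24  ⇒  CG² = 192×1/24² = 1/3
CG = +√(1/3) = +0.577350

+0.577350  (= +√(1/3))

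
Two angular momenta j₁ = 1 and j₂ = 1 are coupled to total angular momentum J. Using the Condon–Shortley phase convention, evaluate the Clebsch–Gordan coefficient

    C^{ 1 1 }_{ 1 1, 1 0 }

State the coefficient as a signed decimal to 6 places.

+0.707107  (= +√(1/2))

triangle: 1!×1!×1!/4! = 1/24
(j±m)!: 2!×0!×1!×1!×2!×0! = 4
prefactor² = (2J+1)×Δ×N² = 1/2
  k=0: +1/(0!×1!×0!×1!×1!×0!) = 1
Σ = 1  ⇒  CG² = 1/2×1² = 1/2
CG = +√(1/2) = +0.707107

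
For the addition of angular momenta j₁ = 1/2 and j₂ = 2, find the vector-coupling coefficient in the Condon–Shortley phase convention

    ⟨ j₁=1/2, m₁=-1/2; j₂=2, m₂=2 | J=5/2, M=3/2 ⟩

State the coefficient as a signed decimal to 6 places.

+0.447214

triangle: 0!*1!*4!/6! = 24/720
(j±m)!: 0!*1!*4!*0!*4!*1! = 576
prefactor² = (2J+1)*Δ*N² = 576/5
  k=0: +1/(0!*0!*1!*4!*0!*0!) = 1/24
Σ = 1/24  ⇒  CG² = 576/5*1/24² = 1/5
CG = +√(1/5) = +0.447214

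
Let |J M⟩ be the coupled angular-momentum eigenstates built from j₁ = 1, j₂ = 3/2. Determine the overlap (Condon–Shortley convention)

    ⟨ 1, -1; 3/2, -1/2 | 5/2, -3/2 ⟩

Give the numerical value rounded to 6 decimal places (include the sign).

triangle: 0!×2!×3!/6! = 12/720
(j±m)!: 0!×2!×1!×2!×1!×4! = 96
prefactor² = (2J+1)×Δ×N² = 48/5
  k=0: +1/(0!×0!×2!×1!×0!×2!) = 1/4
Σ = 1/4  ⇒  CG² = 48/5×1/4² = 3/5
CG = +√(3/5) = +0.774597

+√(3/5) = +0.774597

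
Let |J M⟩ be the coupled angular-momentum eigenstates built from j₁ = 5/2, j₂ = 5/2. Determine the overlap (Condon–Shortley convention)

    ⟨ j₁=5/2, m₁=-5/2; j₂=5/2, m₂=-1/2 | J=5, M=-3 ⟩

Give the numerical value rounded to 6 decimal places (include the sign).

j₁+j₂−J=0  J+j₁−j₂=5  J−j₁+j₂=5  j₁+j₂+J+1=11
(j₁±m₁, j₂±m₂, J±M) = (0,5,2,3,2,8)
P² = 460800
sum k=0..0:
  [0] +1/1440 = 1/1440
S = 1/1440
C² = P²·S² = 2/9 ; C = +0.471405

+√(2/9) = +0.471405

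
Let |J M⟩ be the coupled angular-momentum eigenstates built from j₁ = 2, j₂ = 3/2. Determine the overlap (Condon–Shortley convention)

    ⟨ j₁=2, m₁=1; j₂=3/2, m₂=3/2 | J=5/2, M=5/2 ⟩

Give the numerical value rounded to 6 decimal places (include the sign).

-0.654654

triangle: 1!·3!·2!/7! = 12/5040
(j±m)!: 3!·1!·3!·0!·5!·0! = 4320
prefactor² = (2J+1)·Δ·N² = 432/7
  k=1: −1/(1!·0!·0!·2!·3!·0!) = -1/12
Σ = -1/12  ⇒  CG² = 432/7·(-1/12)² = 3/7
CG = −√(3/7) = -0.654654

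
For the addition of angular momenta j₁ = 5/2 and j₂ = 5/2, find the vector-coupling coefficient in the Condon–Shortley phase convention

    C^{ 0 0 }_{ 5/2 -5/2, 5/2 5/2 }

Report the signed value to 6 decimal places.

-0.408248  (= −√(1/6))

triangle: 5!×0!×0!/6! = 120/720
(j±m)!: 0!×5!×5!×0!×0!×0! = 14400
prefactor² = (2J+1)×Δ×N² = 2400
  k=5: −1/(5!×0!×0!×0!×0!×0!) = -1/120
Σ = -1/120  ⇒  CG² = 2400×(-1/120)² = 1/6
CG = −√(1/6) = -0.408248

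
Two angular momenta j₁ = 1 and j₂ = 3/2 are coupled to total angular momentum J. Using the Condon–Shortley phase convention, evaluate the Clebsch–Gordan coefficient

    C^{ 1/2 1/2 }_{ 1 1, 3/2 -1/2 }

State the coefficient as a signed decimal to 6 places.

+0.408248

√[2·2!0!1!/4! · 2!0!1!2!1!0!] = √(2/3)
  +(−1)^0/∏(0,2,0,1,0,0)! = 1/2  (running 1/2)
⟨..|..⟩ = √(2/3)·(1/2) = +0.408248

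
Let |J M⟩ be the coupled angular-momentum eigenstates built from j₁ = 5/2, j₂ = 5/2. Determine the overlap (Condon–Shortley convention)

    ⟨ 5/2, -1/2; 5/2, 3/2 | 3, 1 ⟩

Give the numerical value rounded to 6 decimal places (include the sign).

+0.182574  (= +√(1/30))

triangle: 2!·3!·3!/9! = 72/362880
(j±m)!: 2!·3!·4!·1!·4!·2! = 13824
prefactor² = (2J+1)·Δ·N² = 96/5
  k=1: −1/(1!·1!·2!·3!·1!·0!) = -1/12
  k=2: +1/(2!·0!·1!·2!·2!·1!) = 1/8
Σ = 1/24  ⇒  CG² = 96/5·1/24² = 1/30
CG = +√(1/30) = +0.182574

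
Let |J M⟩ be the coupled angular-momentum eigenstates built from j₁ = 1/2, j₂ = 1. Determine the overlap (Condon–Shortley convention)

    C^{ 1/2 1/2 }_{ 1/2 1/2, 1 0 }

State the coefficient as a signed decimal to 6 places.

triangle: 1!*0!*1!/3! = 1/6
(j±m)!: 1!*0!*1!*1!*1!*0! = 1
prefactor² = (2J+1)*Δ*N² = 1/3
  k=0: +1/(0!*1!*0!*1!*0!*0!) = 1
Σ = 1  ⇒  CG² = 1/3*1² = 1/3
CG = +√(1/3) = +0.577350

+√(1/3) ≈ +0.577350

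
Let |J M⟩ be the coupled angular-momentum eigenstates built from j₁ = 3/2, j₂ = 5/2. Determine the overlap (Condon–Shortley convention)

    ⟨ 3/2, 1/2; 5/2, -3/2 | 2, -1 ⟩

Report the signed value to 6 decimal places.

√[5·2!1!3!/7! · 2!1!1!4!1!3!] = √(24/7)
  +(−1)^0/∏(0,2,1,1,0,2)! = 1/4  (running 1/4)
  +(−1)^1/∏(1,1,0,0,1,3)! = -1/6  (running 1/12)
⟨..|..⟩ = √(24/7)·(1/12) = +0.154303

+√(1/42) = +0.154303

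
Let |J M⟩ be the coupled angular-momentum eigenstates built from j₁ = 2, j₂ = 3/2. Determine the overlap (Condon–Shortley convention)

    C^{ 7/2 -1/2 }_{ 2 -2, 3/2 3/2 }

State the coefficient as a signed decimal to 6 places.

√[8·0!4!3!/8! · 0!4!3!0!3!4!] = √(20736/35)
  +(−1)^0/∏(0,0,4,3,0,0)! = 1/144  (running 1/144)
⟨..|..⟩ = √(20736/35)·(1/144) = +0.169031

+√(1/35) ≈ +0.169031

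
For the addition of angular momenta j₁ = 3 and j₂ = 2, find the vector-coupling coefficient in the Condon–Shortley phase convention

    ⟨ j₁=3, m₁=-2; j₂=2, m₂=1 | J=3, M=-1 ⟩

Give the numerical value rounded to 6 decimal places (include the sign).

+0.500000  (= +√(1/4))

√[7·2!4!2!/9! · 1!5!3!1!2!4!] = √(64)
  +(−1)^1/∏(1,1,4,2,0,0)! = -1/48  (running -1/48)
  +(−1)^2/∏(2,0,3,1,1,1)! = 1/12  (running 1/16)
⟨..|..⟩ = √(64)·(1/16) = +0.500000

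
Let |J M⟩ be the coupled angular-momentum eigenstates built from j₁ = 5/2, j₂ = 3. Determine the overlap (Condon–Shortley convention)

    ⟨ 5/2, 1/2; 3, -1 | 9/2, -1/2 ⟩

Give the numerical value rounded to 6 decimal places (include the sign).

+√(160/693) ≈ +0.480500

triangle: 1!·4!·5!/11! = 2880/39916800
(j±m)!: 3!·2!·2!·4!·4!·5! = 1658880
prefactor² = (2J+1)·Δ·N² = 92160/77
  k=0: +1/(0!·1!·2!·2!·2!·3!) = 1/48
  k=1: −1/(1!·0!·1!·1!·3!·4!) = -1/144
Σ = 1/72  ⇒  CG² = 92160/77·1/72² = 160/693
CG = +√(160/693) = +0.480500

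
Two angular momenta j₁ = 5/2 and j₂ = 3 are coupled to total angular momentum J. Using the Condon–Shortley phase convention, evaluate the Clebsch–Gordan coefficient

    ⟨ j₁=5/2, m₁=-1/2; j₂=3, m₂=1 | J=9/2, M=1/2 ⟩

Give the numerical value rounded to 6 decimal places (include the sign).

j₁+j₂−J=1  J+j₁−j₂=4  J−j₁+j₂=5  j₁+j₂+J+1=11
(j₁±m₁, j₂±m₂, J±M) = (2,3,4,2,5,4)
P² = 92160/77
sum k=0..1:
  [0] +1/144 = 1/144
  [1] −1/48 = -1/48
S = -1/72
C² = P²·S² = 160/693 ; C = -0.480500

-0.480500  (= −√(160/693))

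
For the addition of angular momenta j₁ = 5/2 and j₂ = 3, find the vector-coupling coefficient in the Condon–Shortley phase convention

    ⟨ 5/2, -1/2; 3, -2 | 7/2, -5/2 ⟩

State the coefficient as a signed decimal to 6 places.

−√(2/63) ≈ -0.178174

√[8·2!3!4!/10! · 2!3!1!5!1!6!] = √(4608/7)
  +(−1)^0/∏(0,2,3,1,0,3)! = 1/72  (running 1/72)
  +(−1)^1/∏(1,1,2,0,1,4)! = -1/48  (running -1/144)
⟨..|..⟩ = √(4608/7)·(-1/144) = -0.178174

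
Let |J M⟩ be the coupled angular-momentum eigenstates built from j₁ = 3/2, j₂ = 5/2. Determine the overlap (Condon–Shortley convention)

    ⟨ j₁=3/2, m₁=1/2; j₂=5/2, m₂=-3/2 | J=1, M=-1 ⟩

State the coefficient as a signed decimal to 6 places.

triangle: 3!*0!*2!/6! = 12/720
(j±m)!: 2!*1!*1!*4!*0!*2! = 96
prefactor² = (2J+1)*Δ*N² = 24/5
  k=1: −1/(1!*2!*0!*0!*0!*2!) = -1/4
Σ = -1/4  ⇒  CG² = 24/5*(-1/4)² = 3/10
CG = −√(3/10) = -0.547723

-0.547723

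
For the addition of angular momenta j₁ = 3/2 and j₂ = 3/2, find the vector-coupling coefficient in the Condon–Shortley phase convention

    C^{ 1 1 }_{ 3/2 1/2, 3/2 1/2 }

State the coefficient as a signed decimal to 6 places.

-0.632456

j₁+j₂−J=2  J+j₁−j₂=1  J−j₁+j₂=1  j₁+j₂+J+1=5
(j₁±m₁, j₂±m₂, J±M) = (2,1,2,1,2,0)
P² = 2/5
sum k=1..1:
  [1] −1/1 = -1
S = -1
C² = P²·S² = 2/5 ; C = -0.632456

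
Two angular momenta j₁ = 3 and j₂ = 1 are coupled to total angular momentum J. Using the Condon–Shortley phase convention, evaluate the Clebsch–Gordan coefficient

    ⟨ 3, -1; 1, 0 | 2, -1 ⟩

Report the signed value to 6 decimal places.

-0.617213

√[5·2!4!0!/7! · 2!4!1!1!1!3!] = √(96/7)
  +(−1)^1/∏(1,1,3,0,1,0)! = -1/6  (running -1/6)
⟨..|..⟩ = √(96/7)·(-1/6) = -0.617213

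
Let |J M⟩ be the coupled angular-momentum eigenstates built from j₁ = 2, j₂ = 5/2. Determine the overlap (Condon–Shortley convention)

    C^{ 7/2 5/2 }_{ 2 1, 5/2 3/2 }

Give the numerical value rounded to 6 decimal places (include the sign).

-0.125988

√[8·1!3!4!/9! · 3!1!4!1!6!1!] = √(2304/7)
  +(−1)^0/∏(0,1,1,4,2,0)! = 1/48  (running 1/48)
  +(−1)^1/∏(1,0,0,3,3,1)! = -1/36  (running -1/144)
⟨..|..⟩ = √(2304/7)·(-1/144) = -0.125988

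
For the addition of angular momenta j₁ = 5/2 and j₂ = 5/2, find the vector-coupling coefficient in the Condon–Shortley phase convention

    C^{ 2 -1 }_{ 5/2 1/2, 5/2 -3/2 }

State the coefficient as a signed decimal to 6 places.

-0.377964  (= −√(1/7))

triangle: 3!×2!×2!/8! = 24/40320
(j±m)!: 3!×2!×1!×4!×1!×3! = 1728
prefactor² = (2J+1)×Δ×N² = 36/7
  k=0: +1/(0!×3!×2!×1!×0!×1!) = 1/12
  k=1: −1/(1!×2!×1!×0!×1!×2!) = -1/4
Σ = -1/6  ⇒  CG² = 36/7×(-1/6)² = 1/7
CG = −√(1/7) = -0.377964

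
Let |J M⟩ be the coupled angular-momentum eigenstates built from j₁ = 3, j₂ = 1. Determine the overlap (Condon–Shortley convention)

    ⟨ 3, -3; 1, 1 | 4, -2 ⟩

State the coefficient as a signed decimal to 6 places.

triangle: 0!·6!·2!/9! = 1440/362880
(j±m)!: 0!·6!·2!·0!·2!·6! = 2073600
prefactor² = (2J+1)·Δ·N² = 518400/7
  k=0: +1/(0!·0!·6!·2!·0!·0!) = 1/1440
Σ = 1/1440  ⇒  CG² = 518400/7·1/1440² = 1/28
CG = +√(1/28) = +0.188982

+0.188982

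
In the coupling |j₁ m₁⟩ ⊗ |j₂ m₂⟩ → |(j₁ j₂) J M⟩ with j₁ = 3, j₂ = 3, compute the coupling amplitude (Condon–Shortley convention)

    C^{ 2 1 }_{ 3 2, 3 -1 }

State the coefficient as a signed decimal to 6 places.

−√(5/28) = -0.422577

triangle: 4!·2!·2!/9! = 96/362880
(j±m)!: 5!·1!·2!·4!·3!·1! = 34560
prefactor² = (2J+1)·Δ·N² = 320/7
  k=0: +1/(0!·4!·1!·2!·1!·0!) = 1/48
  k=1: −1/(1!·3!·0!·1!·2!·1!) = -1/12
Σ = -1/16  ⇒  CG² = 320/7·(-1/16)² = 5/28
CG = −√(5/28) = -0.422577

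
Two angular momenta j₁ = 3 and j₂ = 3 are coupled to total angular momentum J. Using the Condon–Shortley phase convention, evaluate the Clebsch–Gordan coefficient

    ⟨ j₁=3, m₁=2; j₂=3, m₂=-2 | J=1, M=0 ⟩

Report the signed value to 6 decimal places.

−√(1/7) = -0.377964

√[3·5!1!1!/8! · 5!1!1!5!1!1!] = √(900/7)
  +(−1)^0/∏(0,5,1,1,0,0)! = 1/120  (running 1/120)
  +(−1)^1/∏(1,4,0,0,1,1)! = -1/24  (running -1/30)
⟨..|..⟩ = √(900/7)·(-1/30) = -0.377964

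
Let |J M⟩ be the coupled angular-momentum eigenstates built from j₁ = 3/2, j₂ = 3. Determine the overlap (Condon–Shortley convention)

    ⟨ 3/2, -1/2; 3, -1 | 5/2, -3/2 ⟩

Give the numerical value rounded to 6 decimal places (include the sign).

−√(7/20) ≈ -0.591608

j₁+j₂−J=2  J+j₁−j₂=1  J−j₁+j₂=4  j₁+j₂+J+1=8
(j₁±m₁, j₂±m₂, J±M) = (1,2,2,4,1,4)
P² = 576/35
sum k=1..2:
  [1] −1/6 = -1/6
  [2] +1/48 = 1/48
S = -7/48
C² = P²·S² = 7/20 ; C = -0.591608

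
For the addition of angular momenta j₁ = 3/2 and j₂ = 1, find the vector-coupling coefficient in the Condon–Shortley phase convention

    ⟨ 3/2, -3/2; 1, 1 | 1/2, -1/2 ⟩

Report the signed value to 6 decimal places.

triangle: 2!·1!·0!/4! = 2/24
(j±m)!: 0!·3!·2!·0!·0!·1! = 12
prefactor² = (2J+1)·Δ·N² = 2
  k=2: +1/(2!·0!·1!·0!·0!·0!) = 1/2
Σ = 1/2  ⇒  CG² = 2·1/2² = 1/2
CG = +√(1/2) = +0.707107

+0.707107  (= +√(1/2))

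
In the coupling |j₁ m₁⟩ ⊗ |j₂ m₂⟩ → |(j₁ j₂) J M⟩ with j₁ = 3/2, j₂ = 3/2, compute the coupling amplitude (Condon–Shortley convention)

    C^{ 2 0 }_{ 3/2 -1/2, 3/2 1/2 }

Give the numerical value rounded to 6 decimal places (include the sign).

j₁+j₂−J=1  J+j₁−j₂=2  J−j₁+j₂=2  j₁+j₂+J+1=6
(j₁±m₁, j₂±m₂, J±M) = (1,2,2,1,2,2)
P² = 4/9
sum k=0..1:
  [0] +1/4 = 1/4
  [1] −1/1 = -1
S = -3/4
C² = P²·S² = 1/4 ; C = -0.500000

-0.500000  (= −√(1/4))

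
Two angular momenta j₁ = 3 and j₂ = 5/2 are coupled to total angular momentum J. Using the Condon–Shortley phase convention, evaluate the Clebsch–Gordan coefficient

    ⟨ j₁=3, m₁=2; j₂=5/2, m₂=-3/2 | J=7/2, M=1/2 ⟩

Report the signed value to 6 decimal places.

√[8·2!4!3!/10! · 5!1!1!4!4!3!] = √(9216/35)
  +(−1)^0/∏(0,2,1,1,3,2)! = 1/24  (running 1/24)
  +(−1)^1/∏(1,1,0,0,4,3)! = -1/144  (running 5/144)
⟨..|..⟩ = √(9216/35)·(5/144) = +0.563436

+√(20/63) ≈ +0.563436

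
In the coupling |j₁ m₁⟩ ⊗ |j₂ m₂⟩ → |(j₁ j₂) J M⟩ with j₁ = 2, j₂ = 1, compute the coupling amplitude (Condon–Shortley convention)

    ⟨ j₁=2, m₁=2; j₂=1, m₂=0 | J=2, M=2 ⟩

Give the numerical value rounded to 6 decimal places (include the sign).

triangle: 1!·3!·1!/6! = 6/720
(j±m)!: 4!·0!·1!·1!·4!·0! = 576
prefactor² = (2J+1)·Δ·N² = 24
  k=0: +1/(0!·1!·0!·1!·3!·0!) = 1/6
Σ = 1/6  ⇒  CG² = 24·1/6² = 2/3
CG = +√(2/3) = +0.816497

+0.816497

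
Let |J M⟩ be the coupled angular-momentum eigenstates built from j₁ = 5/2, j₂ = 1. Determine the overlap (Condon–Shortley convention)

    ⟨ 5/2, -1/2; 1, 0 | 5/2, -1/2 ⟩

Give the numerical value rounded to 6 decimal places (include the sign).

j₁+j₂−J=1  J+j₁−j₂=4  J−j₁+j₂=1  j₁+j₂+J+1=7
(j₁±m₁, j₂±m₂, J±M) = (2,3,1,1,2,3)
P² = 144/35
sum k=0..1:
  [0] +1/6 = 1/6
  [1] −1/4 = -1/4
S = -1/12
C² = P²·S² = 1/35 ; C = -0.169031

-0.169031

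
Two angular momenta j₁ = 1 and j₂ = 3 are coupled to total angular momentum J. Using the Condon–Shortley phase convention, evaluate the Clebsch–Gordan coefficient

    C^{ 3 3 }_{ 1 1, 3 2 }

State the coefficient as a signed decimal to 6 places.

+√(1/4) ≈ +0.500000

√[7·1!1!5!/8! · 2!0!5!1!6!0!] = √(3600)
  +(−1)^0/∏(0,1,0,5,1,0)! = 1/120  (running 1/120)
⟨..|..⟩ = √(3600)·(1/120) = +0.500000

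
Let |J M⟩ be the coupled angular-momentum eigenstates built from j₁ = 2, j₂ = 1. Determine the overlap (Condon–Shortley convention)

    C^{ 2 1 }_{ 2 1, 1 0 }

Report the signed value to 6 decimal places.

√[5·1!3!1!/6! · 3!1!1!1!3!1!] = √(3/2)
  +(−1)^0/∏(0,1,1,1,2,0)! = 1/2  (running 1/2)
  +(−1)^1/∏(1,0,0,0,3,1)! = -1/6  (running 1/3)
⟨..|..⟩ = √(3/2)·(1/3) = +0.408248

+√(1/6) = +0.408248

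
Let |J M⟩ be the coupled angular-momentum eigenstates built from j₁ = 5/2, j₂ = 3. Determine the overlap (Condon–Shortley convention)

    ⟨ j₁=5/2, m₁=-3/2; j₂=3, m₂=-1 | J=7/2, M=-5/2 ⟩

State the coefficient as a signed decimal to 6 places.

−√(10/63) ≈ -0.398410

j₁+j₂−J=2  J+j₁−j₂=3  J−j₁+j₂=4  j₁+j₂+J+1=10
(j₁±m₁, j₂±m₂, J±M) = (1,4,2,4,1,6)
P² = 18432/35
sum k=1..2:
  [1] −1/36 = -1/36
  [2] +1/96 = 1/96
S = -5/288
C² = P²·S² = 10/63 ; C = -0.398410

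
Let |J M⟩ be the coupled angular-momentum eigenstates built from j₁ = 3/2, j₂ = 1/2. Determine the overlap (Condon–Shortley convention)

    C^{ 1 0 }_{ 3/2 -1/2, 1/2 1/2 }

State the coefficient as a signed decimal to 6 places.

−√(1/2) ≈ -0.707107

√[3·1!2!0!/4! · 1!2!1!0!1!1!] = √(1/2)
  +(−1)^1/∏(1,0,1,0,1,0)! = -1  (running -1)
⟨..|..⟩ = √(1/2)·(-1) = -0.707107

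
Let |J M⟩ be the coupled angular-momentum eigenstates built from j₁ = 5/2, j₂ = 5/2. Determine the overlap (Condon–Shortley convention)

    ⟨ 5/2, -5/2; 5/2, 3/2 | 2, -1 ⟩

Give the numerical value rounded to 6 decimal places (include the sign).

-0.597614  (= −√(5/14))

√[5·3!2!2!/8! · 0!5!4!1!1!3!] = √(360/7)
  +(−1)^3/∏(3,0,2,1,0,1)! = -1/12  (running -1/12)
⟨..|..⟩ = √(360/7)·(-1/12) = -0.597614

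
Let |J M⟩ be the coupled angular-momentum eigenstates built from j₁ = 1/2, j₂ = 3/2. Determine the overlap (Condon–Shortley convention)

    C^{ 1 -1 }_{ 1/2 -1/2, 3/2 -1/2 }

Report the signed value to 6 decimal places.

−√(1/4) = -0.500000

triangle: 1!*0!*2!/4! = 2/24
(j±m)!: 0!*1!*1!*2!*0!*2! = 4
prefactor² = (2J+1)*Δ*N² = 1
  k=1: −1/(1!*0!*0!*0!*0!*2!) = -1/2
Σ = -1/2  ⇒  CG² = 1*(-1/2)² = 1/4
CG = −√(1/4) = -0.500000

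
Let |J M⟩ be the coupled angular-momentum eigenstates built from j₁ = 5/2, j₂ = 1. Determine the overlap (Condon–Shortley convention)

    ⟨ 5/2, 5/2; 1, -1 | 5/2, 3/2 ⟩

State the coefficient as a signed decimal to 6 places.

+0.534522  (= +√(2/7))

√[6·1!4!1!/7! · 5!0!0!2!4!1!] = √(1152/7)
  +(−1)^0/∏(0,1,0,0,4,1)! = 1/24  (running 1/24)
⟨..|..⟩ = √(1152/7)·(1/24) = +0.534522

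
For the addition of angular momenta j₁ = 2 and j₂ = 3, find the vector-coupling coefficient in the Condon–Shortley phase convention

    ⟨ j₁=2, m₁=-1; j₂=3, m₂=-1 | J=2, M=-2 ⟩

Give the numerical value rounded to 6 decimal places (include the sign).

√[5·3!1!3!/8! · 1!3!2!4!0!4!] = √(216/7)
  +(−1)^2/∏(2,1,1,0,0,3)! = 1/12  (running 1/12)
⟨..|..⟩ = √(216/7)·(1/12) = +0.462910

+0.462910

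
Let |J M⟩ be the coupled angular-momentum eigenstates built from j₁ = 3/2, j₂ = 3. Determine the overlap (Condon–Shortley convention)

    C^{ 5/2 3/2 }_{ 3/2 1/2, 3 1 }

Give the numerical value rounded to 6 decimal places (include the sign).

√[6·2!1!4!/8! · 2!1!4!2!4!1!] = √(576/35)
  +(−1)^0/∏(0,2,1,4,0,0)! = 1/48  (running 1/48)
  +(−1)^1/∏(1,1,0,3,1,1)! = -1/6  (running -7/48)
⟨..|..⟩ = √(576/35)·(-7/48) = -0.591608

-0.591608  (= −√(7/20))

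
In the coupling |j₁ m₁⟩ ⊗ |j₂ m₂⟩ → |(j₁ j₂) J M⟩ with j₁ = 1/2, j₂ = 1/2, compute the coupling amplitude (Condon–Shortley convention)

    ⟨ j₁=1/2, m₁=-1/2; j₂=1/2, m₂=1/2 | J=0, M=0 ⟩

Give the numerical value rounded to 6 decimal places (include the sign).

√[1·1!0!0!/2! · 0!1!1!0!0!0!] = √(1/2)
  +(−1)^1/∏(1,0,0,0,0,0)! = -1  (running -1)
⟨..|..⟩ = √(1/2)·(-1) = -0.707107

−√(1/2) = -0.707107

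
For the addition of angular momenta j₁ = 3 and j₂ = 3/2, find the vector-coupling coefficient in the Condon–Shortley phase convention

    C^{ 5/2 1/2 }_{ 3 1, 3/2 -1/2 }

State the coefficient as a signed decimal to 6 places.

-0.119523

triangle: 2!×4!×1!/8! = 48/40320
(j±m)!: 4!×2!×1!×2!×3!×2! = 1152
prefactor² = (2J+1)×Δ×N² = 288/35
  k=0: +1/(0!×2!×2!×1!×2!×0!) = 1/8
  k=1: −1/(1!×1!×1!×0!×3!×1!) = -1/6
Σ = -1/24  ⇒  CG² = 288/35×(-1/24)² = 1/70
CG = −√(1/70) = -0.119523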